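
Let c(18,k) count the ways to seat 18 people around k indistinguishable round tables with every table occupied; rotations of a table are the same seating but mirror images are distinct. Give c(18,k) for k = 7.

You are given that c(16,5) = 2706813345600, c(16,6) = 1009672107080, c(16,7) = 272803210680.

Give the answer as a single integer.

110228466184200

[17] T[17,6]:16*1009672107080+2706813345600=18861567058880 · T[17,7]:16*272803210680+1009672107080=5374523477960
[18] T[18,7]:17*5374523477960+18861567058880=110228466184200
Read c(18,7) = 110228466184200.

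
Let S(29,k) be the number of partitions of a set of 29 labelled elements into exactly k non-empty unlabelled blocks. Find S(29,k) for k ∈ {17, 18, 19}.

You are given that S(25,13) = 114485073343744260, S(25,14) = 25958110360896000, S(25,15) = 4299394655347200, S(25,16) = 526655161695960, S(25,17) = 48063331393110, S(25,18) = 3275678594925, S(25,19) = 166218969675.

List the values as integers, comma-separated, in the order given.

@26  (26,14):25958110360896000·14+114485073343744260→477898618396288260, (26,15):4299394655347200·15+25958110360896000→90449030191104000, (26,16):526655161695960·16+4299394655347200→12725877242482560, (26,17):48063331393110·17+526655161695960→1343731795378830, (26,18):3275678594925·18+48063331393110→107025546101760, (26,19):166218969675·19+3275678594925→6433839018750
@27  (27,15):90449030191104000·15+477898618396288260→1834634071262848260, (27,16):12725877242482560·16+90449030191104000→294063066070824960, (27,17):1343731795378830·17+12725877242482560→35569317763922670, (27,18):107025546101760·18+1343731795378830→3270191625210510, (27,19):6433839018750·19+107025546101760→229268487458010
@28  (28,16):294063066070824960·16+1834634071262848260→6539643128396047620, (28,17):35569317763922670·17+294063066070824960→898741468057510350, (28,18):3270191625210510·18+35569317763922670→94432767017711850, (28,19):229268487458010·19+3270191625210510→7626292886912700
@29  (29,17):898741468057510350·17+6539643128396047620→21818248085373723570, (29,18):94432767017711850·18+898741468057510350→2598531274376323650, (29,19):7626292886912700·19+94432767017711850→239332331869053150
Read S(29,17) = 21818248085373723570, S(29,18) = 2598531274376323650, S(29,19) = 239332331869053150.

21818248085373723570, 2598531274376323650, 239332331869053150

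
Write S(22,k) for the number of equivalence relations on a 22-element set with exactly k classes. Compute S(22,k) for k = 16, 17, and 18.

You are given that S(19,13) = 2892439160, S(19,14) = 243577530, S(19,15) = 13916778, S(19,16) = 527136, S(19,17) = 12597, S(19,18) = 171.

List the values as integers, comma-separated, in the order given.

26046574004, 1404142047, 53374629

row 20: T[20][14]=14·243577530+2892439160=6302524580  T[20][15]=15·13916778+243577530=452329200  T[20][16]=16·527136+13916778=22350954  T[20][17]=17·12597+527136=741285  T[20][18]=18·171+12597=15675
row 21: T[21][15]=15·452329200+6302524580=13087462580  T[21][16]=16·22350954+452329200=809944464  T[21][17]=17·741285+22350954=34952799  T[21][18]=18·15675+741285=1023435
row 22: T[22][16]=16·809944464+13087462580=26046574004  T[22][17]=17·34952799+809944464=1404142047  T[22][18]=18·1023435+34952799=53374629
Read S(22,16) = 26046574004, S(22,17) = 1404142047, S(22,18) = 53374629.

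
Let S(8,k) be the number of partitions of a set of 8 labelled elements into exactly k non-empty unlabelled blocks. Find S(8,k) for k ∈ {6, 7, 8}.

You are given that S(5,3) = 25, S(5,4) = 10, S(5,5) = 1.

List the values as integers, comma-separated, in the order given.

[6] T[6,4]:4*10+25=65 · T[6,5]:5*1+10=15 · T[6,6]:6*0+1=1
[7] T[7,5]:5*15+65=140 · T[7,6]:6*1+15=21 · T[7,7]:7*0+1=1
[8] T[8,6]:6*21+140=266 · T[8,7]:7*1+21=28 · T[8,8]:8*0+1=1
Read S(8,6) = 266, S(8,7) = 28, S(8,8) = 1.

266, 28, 1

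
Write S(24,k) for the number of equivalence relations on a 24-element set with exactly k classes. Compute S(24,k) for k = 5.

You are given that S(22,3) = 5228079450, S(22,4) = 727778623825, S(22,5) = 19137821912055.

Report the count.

485000783495250

row 23: T[23][4]=4·727778623825+5228079450=2916342574750  T[23][5]=5·19137821912055+727778623825=96416888184100
row 24: T[24][5]=5·96416888184100+2916342574750=485000783495250
Read S(24,5) = 485000783495250.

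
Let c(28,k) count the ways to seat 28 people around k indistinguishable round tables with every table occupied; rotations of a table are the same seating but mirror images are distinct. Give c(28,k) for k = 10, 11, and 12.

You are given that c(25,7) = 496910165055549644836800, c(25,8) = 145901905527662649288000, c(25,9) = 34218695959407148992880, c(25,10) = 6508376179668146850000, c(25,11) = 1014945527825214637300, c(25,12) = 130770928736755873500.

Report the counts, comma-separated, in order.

[26] T[26,8]:25*145901905527662649288000+496910165055549644836800=4144457803247115877036800 · T[26,9]:25*34218695959407148992880+145901905527662649288000=1001369304512841374110000 · T[26,10]:25*6508376179668146850000+34218695959407148992880=196928100451110820242880 · T[26,11]:25*1014945527825214637300+6508376179668146850000=31882014375298512782500 · T[26,12]:25*130770928736755873500+1014945527825214637300=4284218746244111474800
[27] T[27,9]:26*1001369304512841374110000+4144457803247115877036800=30180059720580991603896800 · T[27,10]:26*196928100451110820242880+1001369304512841374110000=6121499916241722700424880 · T[27,11]:26*31882014375298512782500+196928100451110820242880=1025860474208872152587880 · T[27,12]:26*4284218746244111474800+31882014375298512782500=143271701777645411127300
[28] T[28,10]:27*6121499916241722700424880+30180059720580991603896800=195460557459107504515368560 · T[28,11]:27*1025860474208872152587880+6121499916241722700424880=33819732719881270820297640 · T[28,12]:27*143271701777645411127300+1025860474208872152587880=4894196422205298253024980
Read c(28,10) = 195460557459107504515368560, c(28,11) = 33819732719881270820297640, c(28,12) = 4894196422205298253024980.

195460557459107504515368560, 33819732719881270820297640, 4894196422205298253024980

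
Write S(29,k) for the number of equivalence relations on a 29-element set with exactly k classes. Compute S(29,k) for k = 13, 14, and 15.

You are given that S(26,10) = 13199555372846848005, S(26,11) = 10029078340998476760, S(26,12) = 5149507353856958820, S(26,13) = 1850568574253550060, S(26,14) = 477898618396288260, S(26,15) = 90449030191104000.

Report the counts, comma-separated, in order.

6855064482242755179765, 2534474684137526739000, 689692892575539953400

r27: T_27,11=11×10029078340998476760+13199555372846848005=123519417123830092365; T_27,12=12×5149507353856958820+10029078340998476760=71823166587281982600; T_27,13=13×1850568574253550060+5149507353856958820=29206898819153109600; T_27,14=14×477898618396288260+1850568574253550060=8541149231801585700; T_27,15=15×90449030191104000+477898618396288260=1834634071262848260
r28: T_28,12=12×71823166587281982600+123519417123830092365=985397416171213883565; T_28,13=13×29206898819153109600+71823166587281982600=451512851236272407400; T_28,14=14×8541149231801585700+29206898819153109600=148782988064375309400; T_28,15=15×1834634071262848260+8541149231801585700=36060660300744309600
r29: T_29,13=13×451512851236272407400+985397416171213883565=6855064482242755179765; T_29,14=14×148782988064375309400+451512851236272407400=2534474684137526739000; T_29,15=15×36060660300744309600+148782988064375309400=689692892575539953400
Read S(29,13) = 6855064482242755179765, S(29,14) = 2534474684137526739000, S(29,15) = 689692892575539953400.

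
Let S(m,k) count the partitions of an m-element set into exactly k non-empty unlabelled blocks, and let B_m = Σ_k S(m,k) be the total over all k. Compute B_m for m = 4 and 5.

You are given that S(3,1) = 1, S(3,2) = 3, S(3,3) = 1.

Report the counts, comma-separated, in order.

i=4: T(4,1)=0+1·1=1 | T(4,2)=1+2·3=7 | T(4,3)=3+3·1=6 | T(4,4)=1+4·0=1
i=5: T(5,1)=0+1·1=1 | T(5,2)=1+2·7=15 | T(5,3)=7+3·6=25 | T(5,4)=6+4·1=10 | T(5,5)=1+5·0=1
B_4 = ΣS(4,k) = 1+7+6+1 = 15
B_5 = ΣS(5,k) = 1+15+25+10+1 = 52

15, 52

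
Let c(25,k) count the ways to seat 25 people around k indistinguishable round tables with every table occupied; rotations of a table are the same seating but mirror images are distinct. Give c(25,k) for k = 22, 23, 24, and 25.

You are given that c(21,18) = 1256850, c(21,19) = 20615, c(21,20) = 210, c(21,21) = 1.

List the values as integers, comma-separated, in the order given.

row 22: T[22][19]=21·20615+1256850=1689765  T[22][20]=21·210+20615=25025  T[22][21]=21·1+210=231  T[22][22]=21·0+1=1
row 23: T[23][20]=22·25025+1689765=2240315  T[23][21]=22·231+25025=30107  T[23][22]=22·1+231=253  T[23][23]=22·0+1=1
row 24: T[24][21]=23·30107+2240315=2932776  T[24][22]=23·253+30107=35926  T[24][23]=23·1+253=276  T[24][24]=23·0+1=1
row 25: T[25][22]=24·35926+2932776=3795000  T[25][23]=24·276+35926=42550  T[25][24]=24·1+276=300  T[25][25]=24·0+1=1
Read c(25,22) = 3795000, c(25,23) = 42550, c(25,24) = 300, c(25,25) = 1.

3795000, 42550, 300, 1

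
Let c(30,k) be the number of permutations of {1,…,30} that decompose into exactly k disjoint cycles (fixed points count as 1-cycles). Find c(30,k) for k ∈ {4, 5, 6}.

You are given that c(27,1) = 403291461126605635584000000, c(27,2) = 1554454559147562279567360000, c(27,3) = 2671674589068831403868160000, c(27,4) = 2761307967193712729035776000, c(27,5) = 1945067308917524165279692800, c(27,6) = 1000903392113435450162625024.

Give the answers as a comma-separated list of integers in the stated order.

66951000306085302338993639424000, 49361465831621147825759587123200, 26751280755793398822580822142976

@28  (28,2):1554454559147562279567360000·27+403291461126605635584000000→42373564558110787183902720000, (28,3):2671674589068831403868160000·27+1554454559147562279567360000→73689668464006010184007680000, (28,4):2761307967193712729035776000·27+2671674589068831403868160000→77226989703299075087834112000, (28,5):1945067308917524165279692800·27+2761307967193712729035776000→55278125307966865191587481600, (28,6):1000903392113435450162625024·27+1945067308917524165279692800→28969458895980281319670568448
@29  (29,3):73689668464006010184007680000·28+42373564558110787183902720000→2105684281550279072336117760000, (29,4):77226989703299075087834112000·28+73689668464006010184007680000→2236045380156380112643362816000, (29,5):55278125307966865191587481600·28+77226989703299075087834112000→1625014498326371300452283596800, (29,6):28969458895980281319670568448·28+55278125307966865191587481600→866422974395414742142363398144
@30  (30,4):2236045380156380112643362816000·29+2105684281550279072336117760000→66951000306085302338993639424000, (30,5):1625014498326371300452283596800·29+2236045380156380112643362816000→49361465831621147825759587123200, (30,6):866422974395414742142363398144·29+1625014498326371300452283596800→26751280755793398822580822142976
Read c(30,4) = 66951000306085302338993639424000, c(30,5) = 49361465831621147825759587123200, c(30,6) = 26751280755793398822580822142976.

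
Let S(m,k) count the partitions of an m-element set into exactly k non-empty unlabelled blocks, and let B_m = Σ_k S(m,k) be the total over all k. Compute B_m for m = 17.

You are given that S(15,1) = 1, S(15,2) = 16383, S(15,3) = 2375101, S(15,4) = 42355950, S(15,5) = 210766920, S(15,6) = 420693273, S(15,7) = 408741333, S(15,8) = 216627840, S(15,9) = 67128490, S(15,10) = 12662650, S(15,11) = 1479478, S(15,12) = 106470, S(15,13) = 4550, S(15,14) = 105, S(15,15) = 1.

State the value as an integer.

r16: T_16,1=1×1+0=1; T_16,2=2×16383+1=32767; T_16,3=3×2375101+16383=7141686; T_16,4=4×42355950+2375101=171798901; T_16,5=5×210766920+42355950=1096190550; T_16,6=6×420693273+210766920=2734926558; T_16,7=7×408741333+420693273=3281882604; T_16,8=8×216627840+408741333=2141764053; T_16,9=9×67128490+216627840=820784250; T_16,10=10×12662650+67128490=193754990; T_16,11=11×1479478+12662650=28936908; T_16,12=12×106470+1479478=2757118; T_16,13=13×4550+106470=165620; T_16,14=14×105+4550=6020; T_16,15=15×1+105=120; T_16,16=16×0+1=1
r17: T_17,1=1×1+0=1; T_17,2=2×32767+1=65535; T_17,3=3×7141686+32767=21457825; T_17,4=4×171798901+7141686=694337290; T_17,5=5×1096190550+171798901=5652751651; T_17,6=6×2734926558+1096190550=17505749898; T_17,7=7×3281882604+2734926558=25708104786; T_17,8=8×2141764053+3281882604=20415995028; T_17,9=9×820784250+2141764053=9528822303; T_17,10=10×193754990+820784250=2758334150; T_17,11=11×28936908+193754990=512060978; T_17,12=12×2757118+28936908=62022324; T_17,13=13×165620+2757118=4910178; T_17,14=14×6020+165620=249900; T_17,15=15×120+6020=7820; T_17,16=16×1+120=136; T_17,17=17×0+1=1
B_17 = ΣS(17,k) = 1+65535+21457825+694337290+5652751651+17505749898+25708104786+20415995028+9528822303+2758334150+512060978+62022324+4910178+249900+7820+136+1 = 82864869804

82864869804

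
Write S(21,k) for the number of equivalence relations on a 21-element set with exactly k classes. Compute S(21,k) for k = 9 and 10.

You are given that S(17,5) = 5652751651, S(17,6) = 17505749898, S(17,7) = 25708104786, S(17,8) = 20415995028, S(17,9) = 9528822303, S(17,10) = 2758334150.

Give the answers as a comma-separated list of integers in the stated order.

[18] T[18,6]:6*17505749898+5652751651=110687251039 · T[18,7]:7*25708104786+17505749898=197462483400 · T[18,8]:8*20415995028+25708104786=189036065010 · T[18,9]:9*9528822303+20415995028=106175395755 · T[18,10]:10*2758334150+9528822303=37112163803
[19] T[19,7]:7*197462483400+110687251039=1492924634839 · T[19,8]:8*189036065010+197462483400=1709751003480 · T[19,9]:9*106175395755+189036065010=1144614626805 · T[19,10]:10*37112163803+106175395755=477297033785
[20] T[20,8]:8*1709751003480+1492924634839=15170932662679 · T[20,9]:9*1144614626805+1709751003480=12011282644725 · T[20,10]:10*477297033785+1144614626805=5917584964655
[21] T[21,9]:9*12011282644725+15170932662679=123272476465204 · T[21,10]:10*5917584964655+12011282644725=71187132291275
Read S(21,9) = 123272476465204, S(21,10) = 71187132291275.

123272476465204, 71187132291275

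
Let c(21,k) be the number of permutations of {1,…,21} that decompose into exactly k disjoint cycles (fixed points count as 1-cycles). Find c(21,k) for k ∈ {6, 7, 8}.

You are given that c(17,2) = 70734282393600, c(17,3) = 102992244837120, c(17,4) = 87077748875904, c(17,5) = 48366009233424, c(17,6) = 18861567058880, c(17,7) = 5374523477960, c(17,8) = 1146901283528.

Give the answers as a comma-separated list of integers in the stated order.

@18  (18,3):102992244837120·17+70734282393600→1821602444624640, (18,4):87077748875904·17+102992244837120→1583313975727488, (18,5):48366009233424·17+87077748875904→909299905844112, (18,6):18861567058880·17+48366009233424→369012649234384, (18,7):5374523477960·17+18861567058880→110228466184200, (18,8):1146901283528·17+5374523477960→24871845297936
@19  (19,4):1583313975727488·18+1821602444624640→30321254007719424, (19,5):909299905844112·18+1583313975727488→17950712280921504, (19,6):369012649234384·18+909299905844112→7551527592063024, (19,7):110228466184200·18+369012649234384→2353125040549984, (19,8):24871845297936·18+110228466184200→557921681547048
@20  (20,5):17950712280921504·19+30321254007719424→371384787345228000, (20,6):7551527592063024·19+17950712280921504→161429736530118960, (20,7):2353125040549984·19+7551527592063024→52260903362512720, (20,8):557921681547048·19+2353125040549984→12953636989943896
@21  (21,6):161429736530118960·20+371384787345228000→3599979517947607200, (21,7):52260903362512720·20+161429736530118960→1206647803780373360, (21,8):12953636989943896·20+52260903362512720→311333643161390640
Read c(21,6) = 3599979517947607200, c(21,7) = 1206647803780373360, c(21,8) = 311333643161390640.

3599979517947607200, 1206647803780373360, 311333643161390640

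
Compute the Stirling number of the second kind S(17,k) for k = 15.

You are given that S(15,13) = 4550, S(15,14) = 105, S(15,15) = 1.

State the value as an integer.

r16: T_16,14=14×105+4550=6020; T_16,15=15×1+105=120
r17: T_17,15=15×120+6020=7820
Read S(17,15) = 7820.

7820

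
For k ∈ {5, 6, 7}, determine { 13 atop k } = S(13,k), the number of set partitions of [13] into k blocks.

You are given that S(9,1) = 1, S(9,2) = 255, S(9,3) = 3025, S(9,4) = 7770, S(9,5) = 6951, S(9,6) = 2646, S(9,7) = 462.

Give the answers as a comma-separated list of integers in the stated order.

7508501, 9321312, 5715424

@10  (10,2):255·2+1→511, (10,3):3025·3+255→9330, (10,4):7770·4+3025→34105, (10,5):6951·5+7770→42525, (10,6):2646·6+6951→22827, (10,7):462·7+2646→5880
@11  (11,3):9330·3+511→28501, (11,4):34105·4+9330→145750, (11,5):42525·5+34105→246730, (11,6):22827·6+42525→179487, (11,7):5880·7+22827→63987
@12  (12,4):145750·4+28501→611501, (12,5):246730·5+145750→1379400, (12,6):179487·6+246730→1323652, (12,7):63987·7+179487→627396
@13  (13,5):1379400·5+611501→7508501, (13,6):1323652·6+1379400→9321312, (13,7):627396·7+1323652→5715424
Read S(13,5) = 7508501, S(13,6) = 9321312, S(13,7) = 5715424.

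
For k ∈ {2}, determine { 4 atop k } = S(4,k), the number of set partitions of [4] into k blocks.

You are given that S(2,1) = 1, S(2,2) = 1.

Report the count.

row 3: T[3][1]=1·1+0=1  T[3][2]=2·1+1=3
row 4: T[4][2]=2·3+1=7
Read S(4,2) = 7.

7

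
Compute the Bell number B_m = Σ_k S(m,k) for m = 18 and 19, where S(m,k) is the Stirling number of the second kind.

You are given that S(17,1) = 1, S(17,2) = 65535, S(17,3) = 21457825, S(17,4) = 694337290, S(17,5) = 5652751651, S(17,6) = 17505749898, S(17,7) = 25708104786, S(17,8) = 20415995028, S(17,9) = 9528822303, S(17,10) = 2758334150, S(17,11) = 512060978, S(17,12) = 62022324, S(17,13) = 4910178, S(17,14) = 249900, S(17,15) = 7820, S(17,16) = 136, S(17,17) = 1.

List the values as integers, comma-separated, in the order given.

@18  (18,1):1·1+0→1, (18,2):65535·2+1→131071, (18,3):21457825·3+65535→64439010, (18,4):694337290·4+21457825→2798806985, (18,5):5652751651·5+694337290→28958095545, (18,6):17505749898·6+5652751651→110687251039, (18,7):25708104786·7+17505749898→197462483400, (18,8):20415995028·8+25708104786→189036065010, (18,9):9528822303·9+20415995028→106175395755, (18,10):2758334150·10+9528822303→37112163803, (18,11):512060978·11+2758334150→8391004908, (18,12):62022324·12+512060978→1256328866, (18,13):4910178·13+62022324→125854638, (18,14):249900·14+4910178→8408778, (18,15):7820·15+249900→367200, (18,16):136·16+7820→9996, (18,17):1·17+136→153, (18,18):0·18+1→1
@19  (19,1):1·1+0→1, (19,2):131071·2+1→262143, (19,3):64439010·3+131071→193448101, (19,4):2798806985·4+64439010→11259666950, (19,5):28958095545·5+2798806985→147589284710, (19,6):110687251039·6+28958095545→693081601779, (19,7):197462483400·7+110687251039→1492924634839, (19,8):189036065010·8+197462483400→1709751003480, (19,9):106175395755·9+189036065010→1144614626805, (19,10):37112163803·10+106175395755→477297033785, (19,11):8391004908·11+37112163803→129413217791, (19,12):1256328866·12+8391004908→23466951300, (19,13):125854638·13+1256328866→2892439160, (19,14):8408778·14+125854638→243577530, (19,15):367200·15+8408778→13916778, (19,16):9996·16+367200→527136, (19,17):153·17+9996→12597, (19,18):1·18+153→171, (19,19):0·19+1→1
B_18 = ΣS(18,k) = 1+131071+64439010+2798806985+28958095545+110687251039+197462483400+189036065010+106175395755+37112163803+8391004908+1256328866+125854638+8408778+367200+9996+153+1 = 682076806159
B_19 = ΣS(19,k) = 1+262143+193448101+11259666950+147589284710+693081601779+1492924634839+1709751003480+1144614626805+477297033785+129413217791+23466951300+2892439160+243577530+13916778+527136+12597+171+1 = 5832742205057

682076806159, 5832742205057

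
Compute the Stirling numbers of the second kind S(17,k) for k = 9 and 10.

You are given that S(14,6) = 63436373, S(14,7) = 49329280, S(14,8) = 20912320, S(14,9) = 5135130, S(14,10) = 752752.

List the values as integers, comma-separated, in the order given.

9528822303, 2758334150

[15] T[15,7]:7*49329280+63436373=408741333 · T[15,8]:8*20912320+49329280=216627840 · T[15,9]:9*5135130+20912320=67128490 · T[15,10]:10*752752+5135130=12662650
[16] T[16,8]:8*216627840+408741333=2141764053 · T[16,9]:9*67128490+216627840=820784250 · T[16,10]:10*12662650+67128490=193754990
[17] T[17,9]:9*820784250+2141764053=9528822303 · T[17,10]:10*193754990+820784250=2758334150
Read S(17,9) = 9528822303, S(17,10) = 2758334150.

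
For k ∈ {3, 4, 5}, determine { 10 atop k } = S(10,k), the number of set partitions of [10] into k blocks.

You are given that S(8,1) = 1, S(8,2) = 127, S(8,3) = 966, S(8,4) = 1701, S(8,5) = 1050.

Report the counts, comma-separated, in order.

r9: T_9,2=2×127+1=255; T_9,3=3×966+127=3025; T_9,4=4×1701+966=7770; T_9,5=5×1050+1701=6951
r10: T_10,3=3×3025+255=9330; T_10,4=4×7770+3025=34105; T_10,5=5×6951+7770=42525
Read S(10,3) = 9330, S(10,4) = 34105, S(10,5) = 42525.

9330, 34105, 42525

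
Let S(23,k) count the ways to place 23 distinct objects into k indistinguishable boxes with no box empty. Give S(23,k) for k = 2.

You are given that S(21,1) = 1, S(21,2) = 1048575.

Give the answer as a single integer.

row 22: T[22][1]=1·1+0=1  T[22][2]=2·1048575+1=2097151
row 23: T[23][2]=2·2097151+1=4194303
Read S(23,2) = 4194303.

4194303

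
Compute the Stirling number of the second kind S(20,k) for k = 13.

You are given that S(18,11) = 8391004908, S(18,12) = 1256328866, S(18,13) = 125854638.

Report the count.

i=19: T(19,12)=8391004908+12·1256328866=23466951300 | T(19,13)=1256328866+13·125854638=2892439160
i=20: T(20,13)=23466951300+13·2892439160=61068660380
Read S(20,13) = 61068660380.

61068660380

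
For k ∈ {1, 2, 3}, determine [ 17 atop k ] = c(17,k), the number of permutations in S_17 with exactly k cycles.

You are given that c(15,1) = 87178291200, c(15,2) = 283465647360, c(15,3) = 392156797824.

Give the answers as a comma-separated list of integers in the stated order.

i=16: T(16,1)=0+15·87178291200=1307674368000 | T(16,2)=87178291200+15·283465647360=4339163001600 | T(16,3)=283465647360+15·392156797824=6165817614720
i=17: T(17,1)=0+16·1307674368000=20922789888000 | T(17,2)=1307674368000+16·4339163001600=70734282393600 | T(17,3)=4339163001600+16·6165817614720=102992244837120
Read c(17,1) = 20922789888000, c(17,2) = 70734282393600, c(17,3) = 102992244837120.

20922789888000, 70734282393600, 102992244837120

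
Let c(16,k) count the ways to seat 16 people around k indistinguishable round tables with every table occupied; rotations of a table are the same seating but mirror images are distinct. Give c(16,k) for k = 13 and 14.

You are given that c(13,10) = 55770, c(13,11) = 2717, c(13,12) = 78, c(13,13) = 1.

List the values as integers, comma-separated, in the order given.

@14  (14,11):2717·13+55770→91091, (14,12):78·13+2717→3731, (14,13):1·13+78→91, (14,14):0·13+1→1
@15  (15,12):3731·14+91091→143325, (15,13):91·14+3731→5005, (15,14):1·14+91→105
@16  (16,13):5005·15+143325→218400, (16,14):105·15+5005→6580
Read c(16,13) = 218400, c(16,14) = 6580.

218400, 6580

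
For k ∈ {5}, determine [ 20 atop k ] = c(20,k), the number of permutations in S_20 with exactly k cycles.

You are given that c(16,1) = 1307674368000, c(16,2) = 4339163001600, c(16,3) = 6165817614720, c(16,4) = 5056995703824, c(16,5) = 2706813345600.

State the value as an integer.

371384787345228000

row 17: T[17][2]=16·4339163001600+1307674368000=70734282393600  T[17][3]=16·6165817614720+4339163001600=102992244837120  T[17][4]=16·5056995703824+6165817614720=87077748875904  T[17][5]=16·2706813345600+5056995703824=48366009233424
row 18: T[18][3]=17·102992244837120+70734282393600=1821602444624640  T[18][4]=17·87077748875904+102992244837120=1583313975727488  T[18][5]=17·48366009233424+87077748875904=909299905844112
row 19: T[19][4]=18·1583313975727488+1821602444624640=30321254007719424  T[19][5]=18·909299905844112+1583313975727488=17950712280921504
row 20: T[20][5]=19·17950712280921504+30321254007719424=371384787345228000
Read c(20,5) = 371384787345228000.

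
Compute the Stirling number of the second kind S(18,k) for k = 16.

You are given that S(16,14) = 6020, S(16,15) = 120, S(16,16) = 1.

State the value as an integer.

row 17: T[17][15]=15·120+6020=7820  T[17][16]=16·1+120=136
row 18: T[18][16]=16·136+7820=9996
Read S(18,16) = 9996.

9996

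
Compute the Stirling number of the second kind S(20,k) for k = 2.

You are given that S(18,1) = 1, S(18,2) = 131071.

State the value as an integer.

524287

r19: T_19,1=1×1+0=1; T_19,2=2×131071+1=262143
r20: T_20,2=2×262143+1=524287
Read S(20,2) = 524287.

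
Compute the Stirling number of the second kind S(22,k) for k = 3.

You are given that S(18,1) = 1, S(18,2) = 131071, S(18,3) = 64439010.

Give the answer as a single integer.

5228079450

@19  (19,1):1·1+0→1, (19,2):131071·2+1→262143, (19,3):64439010·3+131071→193448101
@20  (20,1):1·1+0→1, (20,2):262143·2+1→524287, (20,3):193448101·3+262143→580606446
@21  (21,2):524287·2+1→1048575, (21,3):580606446·3+524287→1742343625
@22  (22,3):1742343625·3+1048575→5228079450
Read S(22,3) = 5228079450.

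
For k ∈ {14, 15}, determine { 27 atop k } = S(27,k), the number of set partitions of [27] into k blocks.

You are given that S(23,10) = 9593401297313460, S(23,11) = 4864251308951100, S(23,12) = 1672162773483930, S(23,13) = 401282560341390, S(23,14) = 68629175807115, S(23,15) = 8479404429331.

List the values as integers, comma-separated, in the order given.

@24  (24,11):4864251308951100·11+9593401297313460→63100165695775560, (24,12):1672162773483930·12+4864251308951100→24930204590758260, (24,13):401282560341390·13+1672162773483930→6888836057922000, (24,14):68629175807115·14+401282560341390→1362091021641000, (24,15):8479404429331·15+68629175807115→195820242247080
@25  (25,12):24930204590758260·12+63100165695775560→362262620784874680, (25,13):6888836057922000·13+24930204590758260→114485073343744260, (25,14):1362091021641000·14+6888836057922000→25958110360896000, (25,15):195820242247080·15+1362091021641000→4299394655347200
@26  (26,13):114485073343744260·13+362262620784874680→1850568574253550060, (26,14):25958110360896000·14+114485073343744260→477898618396288260, (26,15):4299394655347200·15+25958110360896000→90449030191104000
@27  (27,14):477898618396288260·14+1850568574253550060→8541149231801585700, (27,15):90449030191104000·15+477898618396288260→1834634071262848260
Read S(27,14) = 8541149231801585700, S(27,15) = 1834634071262848260.

8541149231801585700, 1834634071262848260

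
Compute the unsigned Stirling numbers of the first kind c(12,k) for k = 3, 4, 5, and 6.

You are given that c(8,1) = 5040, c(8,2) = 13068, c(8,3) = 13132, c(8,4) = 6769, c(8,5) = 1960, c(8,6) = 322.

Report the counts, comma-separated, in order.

[9] T[9,1]:8*5040+0=40320 · T[9,2]:8*13068+5040=109584 · T[9,3]:8*13132+13068=118124 · T[9,4]:8*6769+13132=67284 · T[9,5]:8*1960+6769=22449 · T[9,6]:8*322+1960=4536
[10] T[10,1]:9*40320+0=362880 · T[10,2]:9*109584+40320=1026576 · T[10,3]:9*118124+109584=1172700 · T[10,4]:9*67284+118124=723680 · T[10,5]:9*22449+67284=269325 · T[10,6]:9*4536+22449=63273
[11] T[11,2]:10*1026576+362880=10628640 · T[11,3]:10*1172700+1026576=12753576 · T[11,4]:10*723680+1172700=8409500 · T[11,5]:10*269325+723680=3416930 · T[11,6]:10*63273+269325=902055
[12] T[12,3]:11*12753576+10628640=150917976 · T[12,4]:11*8409500+12753576=105258076 · T[12,5]:11*3416930+8409500=45995730 · T[12,6]:11*902055+3416930=13339535
Read c(12,3) = 150917976, c(12,4) = 105258076, c(12,5) = 45995730, c(12,6) = 13339535.

150917976, 105258076, 45995730, 13339535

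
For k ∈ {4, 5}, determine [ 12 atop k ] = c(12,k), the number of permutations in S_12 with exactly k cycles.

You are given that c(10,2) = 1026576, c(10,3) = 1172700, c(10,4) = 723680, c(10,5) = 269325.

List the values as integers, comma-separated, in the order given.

[11] T[11,3]:10*1172700+1026576=12753576 · T[11,4]:10*723680+1172700=8409500 · T[11,5]:10*269325+723680=3416930
[12] T[12,4]:11*8409500+12753576=105258076 · T[12,5]:11*3416930+8409500=45995730
Read c(12,4) = 105258076, c(12,5) = 45995730.

105258076, 45995730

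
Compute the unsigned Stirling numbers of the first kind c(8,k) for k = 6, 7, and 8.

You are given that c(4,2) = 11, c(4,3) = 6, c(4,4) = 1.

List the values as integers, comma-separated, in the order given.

322, 28, 1

i=5: T(5,3)=11+4·6=35 | T(5,4)=6+4·1=10 | T(5,5)=1+4·0=1
i=6: T(6,4)=35+5·10=85 | T(6,5)=10+5·1=15 | T(6,6)=1+5·0=1
i=7: T(7,5)=85+6·15=175 | T(7,6)=15+6·1=21 | T(7,7)=1+6·0=1
i=8: T(8,6)=175+7·21=322 | T(8,7)=21+7·1=28 | T(8,8)=1+7·0=1
Read c(8,6) = 322, c(8,7) = 28, c(8,8) = 1.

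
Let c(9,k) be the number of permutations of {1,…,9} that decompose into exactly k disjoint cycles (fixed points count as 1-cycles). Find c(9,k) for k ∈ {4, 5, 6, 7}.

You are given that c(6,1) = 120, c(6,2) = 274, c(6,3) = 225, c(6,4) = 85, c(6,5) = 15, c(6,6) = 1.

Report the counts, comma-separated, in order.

r7: T_7,2=6×274+120=1764; T_7,3=6×225+274=1624; T_7,4=6×85+225=735; T_7,5=6×15+85=175; T_7,6=6×1+15=21; T_7,7=6×0+1=1
r8: T_8,3=7×1624+1764=13132; T_8,4=7×735+1624=6769; T_8,5=7×175+735=1960; T_8,6=7×21+175=322; T_8,7=7×1+21=28
r9: T_9,4=8×6769+13132=67284; T_9,5=8×1960+6769=22449; T_9,6=8×322+1960=4536; T_9,7=8×28+322=546
Read c(9,4) = 67284, c(9,5) = 22449, c(9,6) = 4536, c(9,7) = 546.

67284, 22449, 4536, 546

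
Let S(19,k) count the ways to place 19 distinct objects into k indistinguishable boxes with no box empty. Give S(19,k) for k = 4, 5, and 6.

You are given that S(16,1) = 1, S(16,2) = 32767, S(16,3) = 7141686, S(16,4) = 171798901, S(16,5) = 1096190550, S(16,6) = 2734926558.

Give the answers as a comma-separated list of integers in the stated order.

11259666950, 147589284710, 693081601779

[17] T[17,2]:2*32767+1=65535 · T[17,3]:3*7141686+32767=21457825 · T[17,4]:4*171798901+7141686=694337290 · T[17,5]:5*1096190550+171798901=5652751651 · T[17,6]:6*2734926558+1096190550=17505749898
[18] T[18,3]:3*21457825+65535=64439010 · T[18,4]:4*694337290+21457825=2798806985 · T[18,5]:5*5652751651+694337290=28958095545 · T[18,6]:6*17505749898+5652751651=110687251039
[19] T[19,4]:4*2798806985+64439010=11259666950 · T[19,5]:5*28958095545+2798806985=147589284710 · T[19,6]:6*110687251039+28958095545=693081601779
Read S(19,4) = 11259666950, S(19,5) = 147589284710, S(19,6) = 693081601779.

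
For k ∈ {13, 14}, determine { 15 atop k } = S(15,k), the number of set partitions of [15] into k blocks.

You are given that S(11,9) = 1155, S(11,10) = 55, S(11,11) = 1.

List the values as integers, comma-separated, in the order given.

4550, 105

r12: T_12,10=10×55+1155=1705; T_12,11=11×1+55=66; T_12,12=12×0+1=1
r13: T_13,11=11×66+1705=2431; T_13,12=12×1+66=78; T_13,13=13×0+1=1
r14: T_14,12=12×78+2431=3367; T_14,13=13×1+78=91; T_14,14=14×0+1=1
r15: T_15,13=13×91+3367=4550; T_15,14=14×1+91=105
Read S(15,13) = 4550, S(15,14) = 105.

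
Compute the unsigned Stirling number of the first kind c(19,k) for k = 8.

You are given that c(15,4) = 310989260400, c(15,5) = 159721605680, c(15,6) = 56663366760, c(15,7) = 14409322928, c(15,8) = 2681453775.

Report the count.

i=16: T(16,5)=310989260400+15·159721605680=2706813345600 | T(16,6)=159721605680+15·56663366760=1009672107080 | T(16,7)=56663366760+15·14409322928=272803210680 | T(16,8)=14409322928+15·2681453775=54631129553
i=17: T(17,6)=2706813345600+16·1009672107080=18861567058880 | T(17,7)=1009672107080+16·272803210680=5374523477960 | T(17,8)=272803210680+16·54631129553=1146901283528
i=18: T(18,7)=18861567058880+17·5374523477960=110228466184200 | T(18,8)=5374523477960+17·1146901283528=24871845297936
i=19: T(19,8)=110228466184200+18·24871845297936=557921681547048
Read c(19,8) = 557921681547048.

557921681547048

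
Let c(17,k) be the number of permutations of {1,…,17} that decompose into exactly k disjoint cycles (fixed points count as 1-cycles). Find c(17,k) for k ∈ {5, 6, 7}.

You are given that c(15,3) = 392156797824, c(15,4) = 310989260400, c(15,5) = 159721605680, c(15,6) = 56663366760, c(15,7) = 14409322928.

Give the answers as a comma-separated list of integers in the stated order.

48366009233424, 18861567058880, 5374523477960

[16] T[16,4]:15*310989260400+392156797824=5056995703824 · T[16,5]:15*159721605680+310989260400=2706813345600 · T[16,6]:15*56663366760+159721605680=1009672107080 · T[16,7]:15*14409322928+56663366760=272803210680
[17] T[17,5]:16*2706813345600+5056995703824=48366009233424 · T[17,6]:16*1009672107080+2706813345600=18861567058880 · T[17,7]:16*272803210680+1009672107080=5374523477960
Read c(17,5) = 48366009233424, c(17,6) = 18861567058880, c(17,7) = 5374523477960.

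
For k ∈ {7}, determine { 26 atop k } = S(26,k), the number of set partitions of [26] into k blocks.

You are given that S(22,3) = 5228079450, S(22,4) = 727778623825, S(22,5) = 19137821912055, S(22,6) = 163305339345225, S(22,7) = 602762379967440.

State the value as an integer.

1631853797991016600

[23] T[23,4]:4*727778623825+5228079450=2916342574750 · T[23,5]:5*19137821912055+727778623825=96416888184100 · T[23,6]:6*163305339345225+19137821912055=998969857983405 · T[23,7]:7*602762379967440+163305339345225=4382641999117305
[24] T[24,5]:5*96416888184100+2916342574750=485000783495250 · T[24,6]:6*998969857983405+96416888184100=6090236036084530 · T[24,7]:7*4382641999117305+998969857983405=31677463851804540
[25] T[25,6]:6*6090236036084530+485000783495250=37026417000002430 · T[25,7]:7*31677463851804540+6090236036084530=227832482998716310
[26] T[26,7]:7*227832482998716310+37026417000002430=1631853797991016600
Read S(26,7) = 1631853797991016600.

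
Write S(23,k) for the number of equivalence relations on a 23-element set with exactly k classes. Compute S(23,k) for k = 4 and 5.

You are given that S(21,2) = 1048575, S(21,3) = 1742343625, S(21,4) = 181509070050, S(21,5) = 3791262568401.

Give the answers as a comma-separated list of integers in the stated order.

i=22: T(22,3)=1048575+3·1742343625=5228079450 | T(22,4)=1742343625+4·181509070050=727778623825 | T(22,5)=181509070050+5·3791262568401=19137821912055
i=23: T(23,4)=5228079450+4·727778623825=2916342574750 | T(23,5)=727778623825+5·19137821912055=96416888184100
Read S(23,4) = 2916342574750, S(23,5) = 96416888184100.

2916342574750, 96416888184100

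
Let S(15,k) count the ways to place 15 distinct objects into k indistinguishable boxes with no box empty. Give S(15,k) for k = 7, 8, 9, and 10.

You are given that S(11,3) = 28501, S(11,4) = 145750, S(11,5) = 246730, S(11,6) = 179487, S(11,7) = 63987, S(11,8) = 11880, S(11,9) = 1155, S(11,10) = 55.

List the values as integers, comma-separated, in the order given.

row 12: T[12][4]=4·145750+28501=611501  T[12][5]=5·246730+145750=1379400  T[12][6]=6·179487+246730=1323652  T[12][7]=7·63987+179487=627396  T[12][8]=8·11880+63987=159027  T[12][9]=9·1155+11880=22275  T[12][10]=10·55+1155=1705
row 13: T[13][5]=5·1379400+611501=7508501  T[13][6]=6·1323652+1379400=9321312  T[13][7]=7·627396+1323652=5715424  T[13][8]=8·159027+627396=1899612  T[13][9]=9·22275+159027=359502  T[13][10]=10·1705+22275=39325
row 14: T[14][6]=6·9321312+7508501=63436373  T[14][7]=7·5715424+9321312=49329280  T[14][8]=8·1899612+5715424=20912320  T[14][9]=9·359502+1899612=5135130  T[14][10]=10·39325+359502=752752
row 15: T[15][7]=7·49329280+63436373=408741333  T[15][8]=8·20912320+49329280=216627840  T[15][9]=9·5135130+20912320=67128490  T[15][10]=10·752752+5135130=12662650
Read S(15,7) = 408741333, S(15,8) = 216627840, S(15,9) = 67128490, S(15,10) = 12662650.

408741333, 216627840, 67128490, 12662650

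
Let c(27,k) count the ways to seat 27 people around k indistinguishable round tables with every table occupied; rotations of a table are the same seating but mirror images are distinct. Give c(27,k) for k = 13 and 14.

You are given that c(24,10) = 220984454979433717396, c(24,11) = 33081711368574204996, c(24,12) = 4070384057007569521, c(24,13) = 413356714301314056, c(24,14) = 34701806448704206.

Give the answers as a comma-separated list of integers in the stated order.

16778377273555183648050, 1654339178844590073615

[25] T[25,11]:24*33081711368574204996+220984454979433717396=1014945527825214637300 · T[25,12]:24*4070384057007569521+33081711368574204996=130770928736755873500 · T[25,13]:24*413356714301314056+4070384057007569521=13990945200239106865 · T[25,14]:24*34701806448704206+413356714301314056=1246200069070215000
[26] T[26,12]:25*130770928736755873500+1014945527825214637300=4284218746244111474800 · T[26,13]:25*13990945200239106865+130770928736755873500=480544558742733545125 · T[26,14]:25*1246200069070215000+13990945200239106865=45145946926994481865
[27] T[27,13]:26*480544558742733545125+4284218746244111474800=16778377273555183648050 · T[27,14]:26*45145946926994481865+480544558742733545125=1654339178844590073615
Read c(27,13) = 16778377273555183648050, c(27,14) = 1654339178844590073615.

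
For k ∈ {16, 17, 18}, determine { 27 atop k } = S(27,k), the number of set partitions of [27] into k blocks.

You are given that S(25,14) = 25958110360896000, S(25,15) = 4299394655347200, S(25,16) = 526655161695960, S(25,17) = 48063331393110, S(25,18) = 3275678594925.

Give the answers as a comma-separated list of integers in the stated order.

@26  (26,15):4299394655347200·15+25958110360896000→90449030191104000, (26,16):526655161695960·16+4299394655347200→12725877242482560, (26,17):48063331393110·17+526655161695960→1343731795378830, (26,18):3275678594925·18+48063331393110→107025546101760
@27  (27,16):12725877242482560·16+90449030191104000→294063066070824960, (27,17):1343731795378830·17+12725877242482560→35569317763922670, (27,18):107025546101760·18+1343731795378830→3270191625210510
Read S(27,16) = 294063066070824960, S(27,17) = 35569317763922670, S(27,18) = 3270191625210510.

294063066070824960, 35569317763922670, 3270191625210510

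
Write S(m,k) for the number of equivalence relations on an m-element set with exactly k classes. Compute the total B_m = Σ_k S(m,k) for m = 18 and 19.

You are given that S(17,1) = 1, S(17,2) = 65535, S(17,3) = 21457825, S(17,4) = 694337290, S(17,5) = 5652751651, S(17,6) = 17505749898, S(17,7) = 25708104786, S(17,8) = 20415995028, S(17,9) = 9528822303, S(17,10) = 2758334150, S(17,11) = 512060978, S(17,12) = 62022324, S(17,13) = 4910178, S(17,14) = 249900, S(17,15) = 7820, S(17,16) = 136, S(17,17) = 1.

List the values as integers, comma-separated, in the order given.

row 18: T[18][1]=1·1+0=1  T[18][2]=2·65535+1=131071  T[18][3]=3·21457825+65535=64439010  T[18][4]=4·694337290+21457825=2798806985  T[18][5]=5·5652751651+694337290=28958095545  T[18][6]=6·17505749898+5652751651=110687251039  T[18][7]=7·25708104786+17505749898=197462483400  T[18][8]=8·20415995028+25708104786=189036065010  T[18][9]=9·9528822303+20415995028=106175395755  T[18][10]=10·2758334150+9528822303=37112163803  T[18][11]=11·512060978+2758334150=8391004908  T[18][12]=12·62022324+512060978=1256328866  T[18][13]=13·4910178+62022324=125854638  T[18][14]=14·249900+4910178=8408778  T[18][15]=15·7820+249900=367200  T[18][16]=16·136+7820=9996  T[18][17]=17·1+136=153  T[18][18]=18·0+1=1
row 19: T[19][1]=1·1+0=1  T[19][2]=2·131071+1=262143  T[19][3]=3·64439010+131071=193448101  T[19][4]=4·2798806985+64439010=11259666950  T[19][5]=5·28958095545+2798806985=147589284710  T[19][6]=6·110687251039+28958095545=693081601779  T[19][7]=7·197462483400+110687251039=1492924634839  T[19][8]=8·189036065010+197462483400=1709751003480  T[19][9]=9·106175395755+189036065010=1144614626805  T[19][10]=10·37112163803+106175395755=477297033785  T[19][11]=11·8391004908+37112163803=129413217791  T[19][12]=12·1256328866+8391004908=23466951300  T[19][13]=13·125854638+1256328866=2892439160  T[19][14]=14·8408778+125854638=243577530  T[19][15]=15·367200+8408778=13916778  T[19][16]=16·9996+367200=527136  T[19][17]=17·153+9996=12597  T[19][18]=18·1+153=171  T[19][19]=19·0+1=1
B_18 = ΣS(18,k) = 1+131071+64439010+2798806985+28958095545+110687251039+197462483400+189036065010+106175395755+37112163803+8391004908+1256328866+125854638+8408778+367200+9996+153+1 = 682076806159
B_19 = ΣS(19,k) = 1+262143+193448101+11259666950+147589284710+693081601779+1492924634839+1709751003480+1144614626805+477297033785+129413217791+23466951300+2892439160+243577530+13916778+527136+12597+171+1 = 5832742205057

682076806159, 5832742205057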